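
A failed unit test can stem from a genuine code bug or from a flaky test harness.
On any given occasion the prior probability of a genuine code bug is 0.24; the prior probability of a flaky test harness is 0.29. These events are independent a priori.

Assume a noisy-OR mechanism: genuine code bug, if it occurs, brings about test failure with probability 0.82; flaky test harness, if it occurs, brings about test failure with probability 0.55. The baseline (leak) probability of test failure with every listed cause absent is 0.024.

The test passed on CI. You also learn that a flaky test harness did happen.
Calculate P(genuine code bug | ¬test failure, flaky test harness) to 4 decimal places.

P(genuine code bug | ¬test failure, flaky test harness) ≈ 0.0538

Under noisy-OR, P(test failure | causes) = 1 − (1−0.024)·∏(1−qᵢ) over the active causes.
Enumerate both values of genuine code bug and weight by the priors:
  P(¬test failure | flaky test harness) = 0.4392*0.76 + 0.079056*0.24
        = 0.333792 + 0.018973 = 0.352765
Keeping only the genuine code bug-present terms gives 0.018973, so
  P(genuine code bug | ¬test failure, flaky test harness) = 0.018973 / 0.352765 ≈ 0.0538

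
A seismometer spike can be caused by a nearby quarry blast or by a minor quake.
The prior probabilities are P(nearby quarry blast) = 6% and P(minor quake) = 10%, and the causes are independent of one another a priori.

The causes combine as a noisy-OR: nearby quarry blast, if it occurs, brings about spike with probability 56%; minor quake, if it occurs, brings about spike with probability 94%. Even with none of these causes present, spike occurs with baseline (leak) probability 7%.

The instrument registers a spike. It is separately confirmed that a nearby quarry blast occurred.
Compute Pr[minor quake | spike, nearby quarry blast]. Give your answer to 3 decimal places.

Under noisy-OR, P(spike | causes) = 1 − (1−0.07)·∏(1−qᵢ) over the active causes.
Weight on minor quake=true, given the evidence: 0.975448·0.1 = 0.097545
The normalizing constant is 0.5908·0.9 + 0.975448·0.1 = 0.629265
Posterior = 0.097545 / 0.629265 ≈ 0.155

Pr[minor quake | spike, nearby quarry blast] ≈ 0.155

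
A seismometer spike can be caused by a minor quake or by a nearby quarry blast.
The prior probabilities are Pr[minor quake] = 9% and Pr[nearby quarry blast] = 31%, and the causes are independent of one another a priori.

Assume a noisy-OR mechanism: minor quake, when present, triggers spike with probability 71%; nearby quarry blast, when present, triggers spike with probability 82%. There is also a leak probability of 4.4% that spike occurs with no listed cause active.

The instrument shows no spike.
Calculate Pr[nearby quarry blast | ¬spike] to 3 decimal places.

Pr[nearby quarry blast | ¬spike] ≈ 0.075

Under noisy-OR, P(spike | causes) = 1 − (1−0.044)·∏(1−qᵢ) over the active causes.
P(¬spike) = 0.956·0.91·0.69 + 0.17208·0.91·0.31 + 0.27724·0.09·0.69 + 0.049903·0.09·0.31 = 0.600272 + 0.048544 + 0.017217 + 0.001392 = 0.667425
The nearby quarry blast-present share is 0.048544 + 0.001392 = 0.049936.
So P(nearby quarry blast | ¬spike) = 0.049936/0.667425 ≈ 0.075.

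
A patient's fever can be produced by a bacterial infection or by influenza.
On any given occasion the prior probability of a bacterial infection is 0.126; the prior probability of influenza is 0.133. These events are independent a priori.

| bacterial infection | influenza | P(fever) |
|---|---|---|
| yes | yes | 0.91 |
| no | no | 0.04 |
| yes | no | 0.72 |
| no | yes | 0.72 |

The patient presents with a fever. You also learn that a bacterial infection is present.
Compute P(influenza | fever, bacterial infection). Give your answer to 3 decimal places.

P(influenza | fever, bacterial infection) ≈ 0.162

P(fever | bacterial infection) = 0.72×0.867 + 0.91×0.133 = 0.624240 + 0.121030 = 0.745270
Restricting to configurations with influenza present: 0.91×0.133 = 0.121030.
P(influenza | fever, bacterial infection) = 0.121030 / 0.745270 ≈ 0.162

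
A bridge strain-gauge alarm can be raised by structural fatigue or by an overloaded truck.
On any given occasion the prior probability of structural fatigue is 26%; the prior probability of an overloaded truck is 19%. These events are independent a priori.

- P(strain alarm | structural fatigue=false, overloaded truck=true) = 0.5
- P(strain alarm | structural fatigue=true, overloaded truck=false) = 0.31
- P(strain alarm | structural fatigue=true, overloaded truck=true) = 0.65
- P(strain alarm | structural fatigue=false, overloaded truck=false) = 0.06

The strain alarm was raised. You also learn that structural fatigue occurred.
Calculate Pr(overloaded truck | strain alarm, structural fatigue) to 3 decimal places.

Pr(overloaded truck | strain alarm, structural fatigue) ≈ 0.330

Weight on overloaded truck=true, given the evidence: 0.65·0.19 = 0.123500
Normalizer over all consistent configurations: 0.31·0.81 + 0.65·0.19 = 0.374600
P(overloaded truck | strain alarm, structural fatigue) = 0.123500/0.374600 ≈ 0.330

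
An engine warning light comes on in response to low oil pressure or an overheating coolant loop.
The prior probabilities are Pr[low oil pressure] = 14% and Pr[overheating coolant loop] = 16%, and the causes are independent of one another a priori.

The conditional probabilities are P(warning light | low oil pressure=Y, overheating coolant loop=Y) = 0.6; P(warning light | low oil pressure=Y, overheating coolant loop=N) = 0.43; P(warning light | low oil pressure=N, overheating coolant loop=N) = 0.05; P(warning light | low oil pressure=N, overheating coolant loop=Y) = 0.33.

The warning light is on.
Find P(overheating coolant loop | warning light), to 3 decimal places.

Sum P(warning light|·) weighted by the priors over the 4 (low oil pressure, overheating coolant loop) configurations:
  P(warning light) = 0.05·0.86·0.84 + 0.33·0.86·0.16 + 0.43·0.14·0.84 + 0.6·0.14·0.16
        = 0.036120 + 0.045408 + 0.050568 + 0.013440 = 0.145536
The terms with overheating coolant loop present sum to 0.058848, so
  P(overheating coolant loop | warning light) = 0.058848 / 0.145536 ≈ 0.404

P(overheating coolant loop | warning light) ≈ 0.404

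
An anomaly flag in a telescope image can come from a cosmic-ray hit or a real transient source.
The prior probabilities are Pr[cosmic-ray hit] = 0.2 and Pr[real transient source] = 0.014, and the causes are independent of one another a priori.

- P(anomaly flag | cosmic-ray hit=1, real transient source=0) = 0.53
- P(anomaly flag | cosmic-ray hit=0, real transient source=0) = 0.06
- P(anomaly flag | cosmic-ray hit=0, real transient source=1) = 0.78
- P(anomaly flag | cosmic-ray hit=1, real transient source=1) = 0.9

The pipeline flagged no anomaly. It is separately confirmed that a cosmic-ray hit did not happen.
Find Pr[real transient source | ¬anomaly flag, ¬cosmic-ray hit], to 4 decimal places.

Pr[real transient source | ¬anomaly flag, ¬cosmic-ray hit] ≈ 0.0033

Weight on real transient source=true, given the evidence: 0.22*0.014 = 0.003080
Normalizer over all consistent configurations: 0.94*0.986 + 0.22*0.014 = 0.929920
P(real transient source | ¬anomaly flag, ¬cosmic-ray hit) = 0.003080/0.929920 ≈ 0.0033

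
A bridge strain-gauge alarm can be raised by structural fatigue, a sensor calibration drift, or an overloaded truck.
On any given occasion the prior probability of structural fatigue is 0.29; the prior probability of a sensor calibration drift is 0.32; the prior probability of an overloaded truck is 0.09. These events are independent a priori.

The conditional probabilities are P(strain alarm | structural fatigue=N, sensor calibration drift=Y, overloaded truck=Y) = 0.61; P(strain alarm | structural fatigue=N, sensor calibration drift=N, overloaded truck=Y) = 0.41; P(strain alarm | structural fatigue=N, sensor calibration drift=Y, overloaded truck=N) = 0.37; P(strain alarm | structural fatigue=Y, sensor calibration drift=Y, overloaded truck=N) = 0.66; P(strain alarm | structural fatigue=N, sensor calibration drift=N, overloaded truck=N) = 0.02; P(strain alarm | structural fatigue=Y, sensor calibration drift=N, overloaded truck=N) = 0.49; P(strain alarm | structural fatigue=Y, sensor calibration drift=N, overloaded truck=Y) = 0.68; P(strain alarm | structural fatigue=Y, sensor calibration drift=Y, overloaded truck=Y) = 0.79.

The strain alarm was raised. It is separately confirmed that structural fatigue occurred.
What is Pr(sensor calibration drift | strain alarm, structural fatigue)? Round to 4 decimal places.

Pr(sensor calibration drift | strain alarm, structural fatigue) ≈ 0.3840

P(strain alarm | structural fatigue) = 0.49·0.68·0.91 + 0.68·0.68·0.09 + 0.66·0.32·0.91 + 0.79·0.32·0.09 = 0.303212 + 0.041616 + 0.192192 + 0.022752 = 0.559772
Restricting to configurations with sensor calibration drift present: 0.192192 + 0.022752 = 0.214944.
So P(sensor calibration drift | strain alarm, structural fatigue) = 0.214944/0.559772 ≈ 0.3840.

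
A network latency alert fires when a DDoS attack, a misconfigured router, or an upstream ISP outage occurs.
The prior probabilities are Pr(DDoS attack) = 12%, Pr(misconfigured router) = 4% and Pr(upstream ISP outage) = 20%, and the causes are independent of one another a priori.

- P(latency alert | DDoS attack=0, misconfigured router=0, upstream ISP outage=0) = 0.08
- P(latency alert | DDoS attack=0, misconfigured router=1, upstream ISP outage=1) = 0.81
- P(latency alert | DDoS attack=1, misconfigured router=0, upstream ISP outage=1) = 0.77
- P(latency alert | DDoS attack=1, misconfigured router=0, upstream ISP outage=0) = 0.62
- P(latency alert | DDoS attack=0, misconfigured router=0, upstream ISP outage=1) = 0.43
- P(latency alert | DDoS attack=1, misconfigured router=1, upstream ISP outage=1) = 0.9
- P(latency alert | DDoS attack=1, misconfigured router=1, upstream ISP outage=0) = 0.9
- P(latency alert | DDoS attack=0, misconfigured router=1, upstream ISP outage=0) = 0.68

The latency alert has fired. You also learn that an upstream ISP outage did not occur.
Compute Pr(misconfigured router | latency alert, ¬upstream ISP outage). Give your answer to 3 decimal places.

Weight on misconfigured router=true, given the evidence: 0.023936 + 0.004320 = 0.028256
Denominator P(latency alert | ¬upstream ISP outage): 0.08×0.88×0.96 + 0.68×0.88×0.04 + 0.62×0.12×0.96 + 0.9×0.12×0.04 = 0.167264
P(misconfigured router | latency alert, ¬upstream ISP outage) = 0.028256/0.167264 ≈ 0.169

Pr(misconfigured router | latency alert, ¬upstream ISP outage) ≈ 0.169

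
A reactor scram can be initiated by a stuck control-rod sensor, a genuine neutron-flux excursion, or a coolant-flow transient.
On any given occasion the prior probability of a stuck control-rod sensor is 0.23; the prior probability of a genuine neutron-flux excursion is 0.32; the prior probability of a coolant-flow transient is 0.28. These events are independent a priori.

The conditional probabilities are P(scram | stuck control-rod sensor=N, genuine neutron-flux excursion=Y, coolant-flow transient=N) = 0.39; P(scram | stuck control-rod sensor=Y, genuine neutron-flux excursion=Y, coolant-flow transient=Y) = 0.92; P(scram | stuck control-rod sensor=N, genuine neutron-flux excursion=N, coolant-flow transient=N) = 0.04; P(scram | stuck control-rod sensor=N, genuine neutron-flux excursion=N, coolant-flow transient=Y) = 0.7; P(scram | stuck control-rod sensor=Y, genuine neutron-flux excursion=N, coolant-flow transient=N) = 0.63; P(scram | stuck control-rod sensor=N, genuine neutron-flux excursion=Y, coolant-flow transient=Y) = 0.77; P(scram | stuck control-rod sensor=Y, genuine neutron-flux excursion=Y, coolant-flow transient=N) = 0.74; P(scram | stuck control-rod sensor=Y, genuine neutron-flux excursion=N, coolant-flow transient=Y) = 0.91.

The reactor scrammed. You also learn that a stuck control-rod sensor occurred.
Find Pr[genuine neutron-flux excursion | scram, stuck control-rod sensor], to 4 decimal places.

Pr[genuine neutron-flux excursion | scram, stuck control-rod sensor] ≈ 0.3443

Numerator (weight on configurations with genuine neutron-flux excursion): 0.170496 + 0.082432 = 0.252928
The normalizing constant is 0.63*0.68*0.72 + 0.91*0.68*0.28 + 0.74*0.32*0.72 + 0.92*0.32*0.28 = 0.734640
P(genuine neutron-flux excursion | scram, stuck control-rod sensor) = 0.252928/0.734640 ≈ 0.3443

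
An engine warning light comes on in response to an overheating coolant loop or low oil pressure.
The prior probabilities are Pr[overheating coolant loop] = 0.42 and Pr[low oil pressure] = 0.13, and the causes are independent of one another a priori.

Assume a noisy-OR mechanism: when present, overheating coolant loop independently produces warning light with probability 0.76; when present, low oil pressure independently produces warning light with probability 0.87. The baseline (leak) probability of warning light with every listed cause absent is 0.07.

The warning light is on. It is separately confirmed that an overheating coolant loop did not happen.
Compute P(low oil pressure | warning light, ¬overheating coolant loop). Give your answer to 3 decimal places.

Under noisy-OR, P(warning light | causes) = 1 − (1−0.07)·∏(1−qᵢ) over the active causes.
Numerator (weight on configurations with low oil pressure): 0.8791×0.13 = 0.114283
The normalizing constant is 0.07×0.87 + 0.8791×0.13 = 0.175183
P(low oil pressure | warning light, ¬overheating coolant loop) = 0.114283/0.175183 ≈ 0.652

P(low oil pressure | warning light, ¬overheating coolant loop) ≈ 0.652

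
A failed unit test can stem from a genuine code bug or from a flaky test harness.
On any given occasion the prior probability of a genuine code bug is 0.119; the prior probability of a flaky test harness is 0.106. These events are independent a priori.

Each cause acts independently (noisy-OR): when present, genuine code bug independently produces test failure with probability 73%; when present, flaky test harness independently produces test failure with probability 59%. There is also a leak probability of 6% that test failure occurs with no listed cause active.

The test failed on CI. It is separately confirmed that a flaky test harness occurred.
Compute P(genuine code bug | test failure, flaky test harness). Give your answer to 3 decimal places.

Under noisy-OR, P(test failure | causes) = 1 − (1−0.06)·∏(1−qᵢ) over the active causes.
Enumerate both values of genuine code bug and weight by the priors:
  P(test failure | flaky test harness) = 0.6146*0.881 + 0.895942*0.119
        = 0.541463 + 0.106617 = 0.648080
The terms with genuine code bug present sum to 0.106617, so
  P(genuine code bug | test failure, flaky test harness) = 0.106617 / 0.648080 ≈ 0.165

P(genuine code bug | test failure, flaky test harness) ≈ 0.165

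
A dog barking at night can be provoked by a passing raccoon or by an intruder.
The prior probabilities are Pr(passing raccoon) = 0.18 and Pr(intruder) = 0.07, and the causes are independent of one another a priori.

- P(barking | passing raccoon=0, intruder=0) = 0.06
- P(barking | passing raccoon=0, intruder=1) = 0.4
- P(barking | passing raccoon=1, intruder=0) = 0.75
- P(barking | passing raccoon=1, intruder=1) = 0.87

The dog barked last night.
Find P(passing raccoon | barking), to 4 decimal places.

P(passing raccoon | barking) ≈ 0.6652

By total probability over the 4 (passing raccoon, intruder) configurations:
  P(barking) = 0.06×0.82×0.93 + 0.4×0.82×0.07 + 0.75×0.18×0.93 + 0.87×0.18×0.07
        = 0.045756 + 0.022960 + 0.125550 + 0.010962 = 0.205228
The terms with passing raccoon present sum to 0.136512, so
  P(passing raccoon | barking) = 0.136512 / 0.205228 ≈ 0.6652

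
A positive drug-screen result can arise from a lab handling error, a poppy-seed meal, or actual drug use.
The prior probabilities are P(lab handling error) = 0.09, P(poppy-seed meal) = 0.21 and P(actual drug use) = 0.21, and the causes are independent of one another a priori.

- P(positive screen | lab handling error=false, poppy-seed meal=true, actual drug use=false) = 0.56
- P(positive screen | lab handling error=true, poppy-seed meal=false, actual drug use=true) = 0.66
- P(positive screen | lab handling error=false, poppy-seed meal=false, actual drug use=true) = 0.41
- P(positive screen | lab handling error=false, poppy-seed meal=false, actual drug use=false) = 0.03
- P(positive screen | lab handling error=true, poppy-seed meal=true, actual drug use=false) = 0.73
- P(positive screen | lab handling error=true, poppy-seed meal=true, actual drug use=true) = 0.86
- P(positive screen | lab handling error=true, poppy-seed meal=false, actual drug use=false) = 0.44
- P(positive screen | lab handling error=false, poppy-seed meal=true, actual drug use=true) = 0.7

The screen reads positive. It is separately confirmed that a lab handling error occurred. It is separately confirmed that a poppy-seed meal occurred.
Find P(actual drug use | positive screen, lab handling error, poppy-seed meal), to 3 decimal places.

P(actual drug use | positive screen, lab handling error, poppy-seed meal) ≈ 0.238

Enumerate both values of actual drug use and weight by the priors:
  P(positive screen | lab handling error, poppy-seed meal) = 0.73×0.79 + 0.86×0.21
        = 0.576700 + 0.180600 = 0.757300
Configurations with actual drug use contribute 0.180600, so
  P(actual drug use | positive screen, lab handling error, poppy-seed meal) = 0.180600 / 0.757300 ≈ 0.238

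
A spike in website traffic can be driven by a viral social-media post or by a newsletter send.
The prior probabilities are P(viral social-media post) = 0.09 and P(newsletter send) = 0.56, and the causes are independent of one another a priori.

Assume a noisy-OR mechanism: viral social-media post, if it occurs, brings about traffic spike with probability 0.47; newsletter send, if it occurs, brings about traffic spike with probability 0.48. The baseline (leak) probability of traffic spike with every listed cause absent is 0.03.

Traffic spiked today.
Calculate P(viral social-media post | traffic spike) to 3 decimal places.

Under noisy-OR, P(traffic spike | causes) = 1 − (1−0.03)·∏(1−qᵢ) over the active causes.
Numerator (weight on configurations with viral social-media post): 0.019242 + 0.036926 = 0.056168
The normalizing constant is 0.03×0.91×0.44 + 0.4956×0.91×0.56 + 0.4859×0.09×0.44 + 0.732668×0.09×0.56 = 0.320738
Posterior = 0.056168 / 0.320738 ≈ 0.175

P(viral social-media post | traffic spike) ≈ 0.175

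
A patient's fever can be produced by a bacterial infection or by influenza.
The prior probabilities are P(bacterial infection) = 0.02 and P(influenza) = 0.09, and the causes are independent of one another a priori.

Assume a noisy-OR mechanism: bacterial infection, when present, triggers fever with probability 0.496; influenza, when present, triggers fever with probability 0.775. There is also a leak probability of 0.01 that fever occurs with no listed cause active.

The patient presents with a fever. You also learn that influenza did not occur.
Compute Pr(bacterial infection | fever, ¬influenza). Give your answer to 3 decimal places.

Pr(bacterial infection | fever, ¬influenza) ≈ 0.506

Under noisy-OR, P(fever | causes) = 1 − (1−0.01)·∏(1−qᵢ) over the active causes.
P(fever | ¬influenza) = 0.01×0.98 + 0.50104×0.02 = 0.009800 + 0.010021 = 0.019821
The bacterial infection-present share is 0.50104×0.02 = 0.010021.
Hence the posterior is 0.010021/0.019821 ≈ 0.506.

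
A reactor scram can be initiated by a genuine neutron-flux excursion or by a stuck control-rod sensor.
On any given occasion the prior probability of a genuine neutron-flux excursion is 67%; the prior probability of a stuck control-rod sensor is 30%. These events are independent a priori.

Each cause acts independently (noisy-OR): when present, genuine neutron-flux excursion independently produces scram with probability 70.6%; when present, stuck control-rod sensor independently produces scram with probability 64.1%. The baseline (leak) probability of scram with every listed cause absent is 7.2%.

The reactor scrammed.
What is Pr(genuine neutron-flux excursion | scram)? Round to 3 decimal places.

Pr(genuine neutron-flux excursion | scram) ≈ 0.863

Under noisy-OR, P(scram | causes) = 1 − (1−0.072)·∏(1−qᵢ) over the active causes.
P(scram) = 0.072·0.33·0.7 + 0.666848·0.33·0.3 + 0.727168·0.67·0.7 + 0.902053·0.67·0.3 = 0.016632 + 0.066018 + 0.341042 + 0.181313 = 0.605005
The genuine neutron-flux excursion-present share is 0.341042 + 0.181313 = 0.522355.
Hence the posterior is 0.522355/0.605005 ≈ 0.863.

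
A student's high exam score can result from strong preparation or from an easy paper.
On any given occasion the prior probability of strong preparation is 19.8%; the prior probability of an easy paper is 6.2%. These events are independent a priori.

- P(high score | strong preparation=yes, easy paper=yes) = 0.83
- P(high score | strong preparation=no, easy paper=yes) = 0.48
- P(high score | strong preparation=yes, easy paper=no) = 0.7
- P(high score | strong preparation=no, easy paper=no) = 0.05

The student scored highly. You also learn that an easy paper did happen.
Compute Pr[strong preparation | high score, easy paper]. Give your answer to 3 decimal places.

Sum P(high score|·) weighted by the priors over both values of strong preparation:
  P(high score | easy paper) = 0.48*0.802 + 0.83*0.198
        = 0.384960 + 0.164340 = 0.549300
Keeping only the strong preparation-present terms gives 0.164340, so
  P(strong preparation | high score, easy paper) = 0.164340 / 0.549300 ≈ 0.299

Pr[strong preparation | high score, easy paper] ≈ 0.299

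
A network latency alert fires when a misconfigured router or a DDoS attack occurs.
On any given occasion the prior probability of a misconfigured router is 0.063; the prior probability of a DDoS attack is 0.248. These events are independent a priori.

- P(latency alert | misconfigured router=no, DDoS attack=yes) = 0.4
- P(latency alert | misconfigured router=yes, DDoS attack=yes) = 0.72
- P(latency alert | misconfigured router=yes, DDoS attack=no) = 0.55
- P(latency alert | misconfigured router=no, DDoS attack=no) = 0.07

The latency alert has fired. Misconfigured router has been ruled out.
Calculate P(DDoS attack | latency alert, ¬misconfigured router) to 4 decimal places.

P(DDoS attack | latency alert, ¬misconfigured router) ≈ 0.6533

P(latency alert | ¬misconfigured router) = 0.07·0.752 + 0.4·0.248 = 0.052640 + 0.099200 = 0.151840
Restricting to configurations with DDoS attack present: 0.4·0.248 = 0.099200.
P(DDoS attack | latency alert, ¬misconfigured router) = 0.099200 / 0.151840 ≈ 0.6533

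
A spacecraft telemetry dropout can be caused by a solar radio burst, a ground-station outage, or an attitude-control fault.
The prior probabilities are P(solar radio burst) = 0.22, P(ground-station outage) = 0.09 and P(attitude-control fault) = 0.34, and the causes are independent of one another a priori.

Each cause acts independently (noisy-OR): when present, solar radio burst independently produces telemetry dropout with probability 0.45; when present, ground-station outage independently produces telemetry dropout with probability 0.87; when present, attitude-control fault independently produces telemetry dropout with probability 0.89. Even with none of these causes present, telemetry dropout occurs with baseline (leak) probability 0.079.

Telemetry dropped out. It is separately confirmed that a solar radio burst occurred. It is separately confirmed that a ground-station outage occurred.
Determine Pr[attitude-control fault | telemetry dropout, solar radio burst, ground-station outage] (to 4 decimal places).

Under noisy-OR, P(telemetry dropout | causes) = 1 − (1−0.079)·∏(1−qᵢ) over the active causes.
By total probability over both values of attitude-control fault:
  P(telemetry dropout | solar radio burst, ground-station outage) = 0.934149·0.66 + 0.992756·0.34
        = 0.616538 + 0.337537 = 0.954075
The terms with attitude-control fault present sum to 0.337537, so
  P(attitude-control fault | telemetry dropout, solar radio burst, ground-station outage) = 0.337537 / 0.954075 ≈ 0.3538

Pr[attitude-control fault | telemetry dropout, solar radio burst, ground-station outage] ≈ 0.3538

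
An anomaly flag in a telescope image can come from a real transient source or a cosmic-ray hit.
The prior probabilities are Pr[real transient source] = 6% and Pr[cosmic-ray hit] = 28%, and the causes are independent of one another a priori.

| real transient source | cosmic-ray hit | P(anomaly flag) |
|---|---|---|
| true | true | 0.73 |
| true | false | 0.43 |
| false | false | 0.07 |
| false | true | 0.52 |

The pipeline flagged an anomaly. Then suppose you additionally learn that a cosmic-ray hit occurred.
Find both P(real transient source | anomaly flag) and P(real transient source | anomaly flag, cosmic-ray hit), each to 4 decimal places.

P(real transient source | anomaly flag) ≈ 0.1434; P(real transient source | anomaly flag, cosmic-ray hit) ≈ 0.0822

P(anomaly flag) = 0.07*0.94*0.72 + 0.52*0.94*0.28 + 0.43*0.06*0.72 + 0.73*0.06*0.28 = 0.047376 + 0.136864 + 0.018576 + 0.012264 = 0.215080
Restricting to configurations with real transient source present: 0.018576 + 0.012264 = 0.030840.
P(real transient source | anomaly flag) = 0.030840 / 0.215080 ≈ 0.1434

Now condition on the additional information:
P(anomaly flag | cosmic-ray hit) = 0.52·0.94 + 0.73·0.06 = 0.488800 + 0.043800 = 0.532600
Of this, 0.043800 comes from 0.73·0.06 (the real transient source=true cases).
So P(real transient source | anomaly flag, cosmic-ray hit) = 0.043800/0.532600 ≈ 0.0822.
This is intercausal reasoning (explaining away): once cosmic-ray hit accounts for the anomaly flag, real transient source becomes less likely.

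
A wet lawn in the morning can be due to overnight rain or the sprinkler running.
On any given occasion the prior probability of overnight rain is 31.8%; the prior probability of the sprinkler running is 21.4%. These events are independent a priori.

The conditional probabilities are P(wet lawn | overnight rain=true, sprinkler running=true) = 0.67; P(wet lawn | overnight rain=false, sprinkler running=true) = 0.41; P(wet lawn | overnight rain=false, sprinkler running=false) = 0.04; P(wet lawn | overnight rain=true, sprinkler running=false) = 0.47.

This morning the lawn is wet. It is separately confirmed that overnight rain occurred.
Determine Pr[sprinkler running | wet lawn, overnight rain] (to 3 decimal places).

By total probability over both values of sprinkler running:
  P(wet lawn | overnight rain) = 0.47*0.786 + 0.67*0.214
        = 0.369420 + 0.143380 = 0.512800
Configurations with sprinkler running contribute 0.143380, so
  P(sprinkler running | wet lawn, overnight rain) = 0.143380 / 0.512800 ≈ 0.280

Pr[sprinkler running | wet lawn, overnight rain] ≈ 0.280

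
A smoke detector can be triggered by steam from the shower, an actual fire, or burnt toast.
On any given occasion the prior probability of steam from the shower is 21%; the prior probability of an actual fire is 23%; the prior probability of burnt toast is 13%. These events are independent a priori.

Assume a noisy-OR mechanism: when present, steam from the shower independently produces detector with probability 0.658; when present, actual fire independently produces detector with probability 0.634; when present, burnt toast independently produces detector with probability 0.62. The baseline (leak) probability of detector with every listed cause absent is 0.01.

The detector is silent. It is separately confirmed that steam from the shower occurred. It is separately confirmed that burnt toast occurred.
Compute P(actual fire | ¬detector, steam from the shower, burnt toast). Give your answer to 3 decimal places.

Under noisy-OR, P(detector | causes) = 1 − (1−0.01)·∏(1−qᵢ) over the active causes.
Enumerate both values of actual fire and weight by the priors:
  P(¬detector | steam from the shower, burnt toast) = 0.12866·0.77 + 0.04709·0.23
        = 0.099068 + 0.010831 = 0.109899
Configurations with actual fire contribute 0.010831, so
  P(actual fire | ¬detector, steam from the shower, burnt toast) = 0.010831 / 0.109899 ≈ 0.099

P(actual fire | ¬detector, steam from the shower, burnt toast) ≈ 0.099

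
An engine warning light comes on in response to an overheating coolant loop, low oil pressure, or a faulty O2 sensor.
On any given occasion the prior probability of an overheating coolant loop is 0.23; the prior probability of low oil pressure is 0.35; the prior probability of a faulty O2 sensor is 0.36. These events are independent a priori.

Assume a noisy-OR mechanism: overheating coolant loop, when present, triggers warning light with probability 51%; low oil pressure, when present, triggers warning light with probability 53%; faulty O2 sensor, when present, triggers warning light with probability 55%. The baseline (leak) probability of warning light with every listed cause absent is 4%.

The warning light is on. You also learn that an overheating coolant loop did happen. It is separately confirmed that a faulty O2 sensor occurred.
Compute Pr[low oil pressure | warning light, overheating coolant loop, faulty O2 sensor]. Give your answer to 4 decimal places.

Under noisy-OR, P(warning light | causes) = 1 − (1−0.04)·∏(1−qᵢ) over the active causes.
Weight on low oil pressure=true, given the evidence: 0.90051*0.35 = 0.315178
Normalizer over all consistent configurations: 0.78832*0.65 + 0.90051*0.35 = 0.827586
P(low oil pressure | warning light, overheating coolant loop, faulty O2 sensor) = 0.315178/0.827586 ≈ 0.3808

Pr[low oil pressure | warning light, overheating coolant loop, faulty O2 sensor] ≈ 0.3808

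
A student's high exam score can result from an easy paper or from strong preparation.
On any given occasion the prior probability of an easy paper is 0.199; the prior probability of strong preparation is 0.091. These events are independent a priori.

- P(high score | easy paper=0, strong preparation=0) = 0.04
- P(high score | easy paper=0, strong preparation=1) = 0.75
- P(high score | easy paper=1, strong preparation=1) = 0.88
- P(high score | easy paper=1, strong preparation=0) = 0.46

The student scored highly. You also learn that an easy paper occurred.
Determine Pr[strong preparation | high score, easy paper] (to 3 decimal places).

Pr[strong preparation | high score, easy paper] ≈ 0.161

Enumerate both values of strong preparation and weight by the priors:
  P(high score | easy paper) = 0.46×0.909 + 0.88×0.091
        = 0.418140 + 0.080080 = 0.498220
Configurations with strong preparation contribute 0.080080, so
  P(strong preparation | high score, easy paper) = 0.080080 / 0.498220 ≈ 0.161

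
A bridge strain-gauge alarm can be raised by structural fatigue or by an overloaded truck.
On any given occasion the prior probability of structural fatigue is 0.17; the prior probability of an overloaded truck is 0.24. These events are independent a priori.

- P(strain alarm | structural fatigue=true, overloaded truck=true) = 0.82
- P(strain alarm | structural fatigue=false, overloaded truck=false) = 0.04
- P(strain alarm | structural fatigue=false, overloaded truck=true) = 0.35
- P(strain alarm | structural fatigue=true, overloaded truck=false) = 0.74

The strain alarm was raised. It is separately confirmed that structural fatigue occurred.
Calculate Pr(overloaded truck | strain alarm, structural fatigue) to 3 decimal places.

Sum P(strain alarm|·) weighted by the priors over both values of overloaded truck:
  P(strain alarm | structural fatigue) = 0.74·0.76 + 0.82·0.24
        = 0.562400 + 0.196800 = 0.759200
Keeping only the overloaded truck-present terms gives 0.196800, so
  P(overloaded truck | strain alarm, structural fatigue) = 0.196800 / 0.759200 ≈ 0.259

Pr(overloaded truck | strain alarm, structural fatigue) ≈ 0.259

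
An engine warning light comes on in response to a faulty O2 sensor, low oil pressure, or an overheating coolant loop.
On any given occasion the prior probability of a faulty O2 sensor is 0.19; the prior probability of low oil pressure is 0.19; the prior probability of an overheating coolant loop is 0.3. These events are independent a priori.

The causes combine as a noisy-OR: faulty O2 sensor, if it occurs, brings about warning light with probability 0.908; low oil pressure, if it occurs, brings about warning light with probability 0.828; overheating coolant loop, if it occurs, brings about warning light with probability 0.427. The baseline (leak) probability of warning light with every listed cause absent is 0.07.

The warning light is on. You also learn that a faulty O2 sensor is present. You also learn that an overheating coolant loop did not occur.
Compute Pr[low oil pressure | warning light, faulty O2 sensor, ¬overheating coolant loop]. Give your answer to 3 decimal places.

Under noisy-OR, P(warning light | causes) = 1 − (1−0.07)·∏(1−qᵢ) over the active causes.
Sum P(warning light|·) weighted by the priors over both values of low oil pressure:
  P(warning light | faulty O2 sensor, ¬overheating coolant loop) = 0.91444·0.81 + 0.985284·0.19
        = 0.740696 + 0.187204 = 0.927900
The terms with low oil pressure present sum to 0.187204, so
  P(low oil pressure | warning light, faulty O2 sensor, ¬overheating coolant loop) = 0.187204 / 0.927900 ≈ 0.202

Pr[low oil pressure | warning light, faulty O2 sensor, ¬overheating coolant loop] ≈ 0.202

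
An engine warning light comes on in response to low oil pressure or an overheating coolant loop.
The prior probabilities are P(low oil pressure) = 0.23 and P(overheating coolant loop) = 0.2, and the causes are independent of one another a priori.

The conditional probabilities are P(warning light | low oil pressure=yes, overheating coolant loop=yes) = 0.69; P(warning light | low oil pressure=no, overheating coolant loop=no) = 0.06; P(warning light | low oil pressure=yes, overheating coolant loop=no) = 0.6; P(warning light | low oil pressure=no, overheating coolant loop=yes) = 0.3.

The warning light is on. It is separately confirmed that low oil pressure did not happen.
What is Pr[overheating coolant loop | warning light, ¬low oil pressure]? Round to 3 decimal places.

Pr[overheating coolant loop | warning light, ¬low oil pressure] ≈ 0.556

For the numerator, keep only overheating coolant loop=true terms: 0.3*0.2 = 0.060000
Normalizer over all consistent configurations: 0.06*0.8 + 0.3*0.2 = 0.108000
Posterior = 0.060000 / 0.108000 ≈ 0.556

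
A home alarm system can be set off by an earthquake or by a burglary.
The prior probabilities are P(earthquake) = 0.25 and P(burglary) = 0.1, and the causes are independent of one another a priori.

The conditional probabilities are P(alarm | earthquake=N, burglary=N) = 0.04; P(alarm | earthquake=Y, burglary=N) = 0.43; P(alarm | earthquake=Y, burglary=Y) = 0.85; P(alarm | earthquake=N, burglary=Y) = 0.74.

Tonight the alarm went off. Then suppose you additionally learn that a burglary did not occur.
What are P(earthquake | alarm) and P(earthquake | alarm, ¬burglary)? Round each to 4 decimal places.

P(earthquake | alarm) ≈ 0.5885; P(earthquake | alarm, ¬burglary) ≈ 0.7818

For the numerator, keep only earthquake=true terms: 0.096750 + 0.021250 = 0.118000
Normalizer over all consistent configurations: 0.04·0.75·0.9 + 0.74·0.75·0.1 + 0.43·0.25·0.9 + 0.85·0.25·0.1 = 0.200500
Posterior = 0.118000 / 0.200500 ≈ 0.5885

Now also conditioning on burglary≠true:
P(alarm | ¬burglary) = 0.04*0.75 + 0.43*0.25 = 0.030000 + 0.107500 = 0.137500
Of this, 0.107500 comes from 0.43*0.25 (the earthquake=true cases).
P(earthquake | alarm, ¬burglary) = 0.107500 / 0.137500 ≈ 0.7818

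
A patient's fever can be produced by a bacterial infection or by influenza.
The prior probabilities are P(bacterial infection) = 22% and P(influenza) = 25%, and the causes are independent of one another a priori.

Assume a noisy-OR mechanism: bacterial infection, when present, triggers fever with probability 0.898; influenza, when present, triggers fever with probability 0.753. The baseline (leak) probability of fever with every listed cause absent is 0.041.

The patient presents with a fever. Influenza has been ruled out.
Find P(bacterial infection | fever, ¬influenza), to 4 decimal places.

P(bacterial infection | fever, ¬influenza) ≈ 0.8612

Under noisy-OR, P(fever | causes) = 1 − (1−0.041)·∏(1−qᵢ) over the active causes.
For the numerator, keep only bacterial infection=true terms: 0.902182·0.22 = 0.198480
Denominator P(fever | ¬influenza): 0.041·0.78 + 0.902182·0.22 = 0.230460
P(bacterial infection | fever, ¬influenza) = 0.198480/0.230460 ≈ 0.8612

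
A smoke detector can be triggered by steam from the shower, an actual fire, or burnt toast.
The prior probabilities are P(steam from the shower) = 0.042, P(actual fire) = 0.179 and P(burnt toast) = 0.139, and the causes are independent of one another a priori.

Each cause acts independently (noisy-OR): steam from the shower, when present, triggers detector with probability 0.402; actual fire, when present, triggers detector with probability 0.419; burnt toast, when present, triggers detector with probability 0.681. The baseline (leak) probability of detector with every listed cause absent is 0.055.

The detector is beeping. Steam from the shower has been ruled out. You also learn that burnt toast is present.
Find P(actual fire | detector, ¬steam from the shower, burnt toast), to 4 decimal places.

P(actual fire | detector, ¬steam from the shower, burnt toast) ≈ 0.2047

Under noisy-OR, P(detector | causes) = 1 − (1−0.055)·∏(1−qᵢ) over the active causes.
Enumerate both values of actual fire and weight by the priors:
  P(detector | ¬steam from the shower, burnt toast) = 0.698545×0.821 + 0.824855×0.179
        = 0.573505 + 0.147649 = 0.721154
The terms with actual fire present sum to 0.147649, so
  P(actual fire | detector, ¬steam from the shower, burnt toast) = 0.147649 / 0.721154 ≈ 0.2047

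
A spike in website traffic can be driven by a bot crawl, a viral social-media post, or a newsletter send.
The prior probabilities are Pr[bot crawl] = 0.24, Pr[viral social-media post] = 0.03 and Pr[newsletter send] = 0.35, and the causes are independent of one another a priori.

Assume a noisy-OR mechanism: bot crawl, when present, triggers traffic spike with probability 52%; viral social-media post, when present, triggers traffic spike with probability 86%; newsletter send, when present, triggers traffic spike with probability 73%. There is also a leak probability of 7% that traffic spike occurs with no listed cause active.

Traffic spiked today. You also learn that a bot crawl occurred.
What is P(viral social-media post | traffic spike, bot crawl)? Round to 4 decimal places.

Under noisy-OR, P(traffic spike | causes) = 1 − (1−0.07)·∏(1−qᵢ) over the active causes.
Weight on viral social-media post=true, given the evidence: 0.018281 + 0.010323 = 0.028604
The normalizing constant is 0.5536*0.97*0.65 + 0.879472*0.97*0.35 + 0.937504*0.03*0.65 + 0.983126*0.03*0.35 = 0.676230
Posterior = 0.028604 / 0.676230 ≈ 0.0423

P(viral social-media post | traffic spike, bot crawl) ≈ 0.0423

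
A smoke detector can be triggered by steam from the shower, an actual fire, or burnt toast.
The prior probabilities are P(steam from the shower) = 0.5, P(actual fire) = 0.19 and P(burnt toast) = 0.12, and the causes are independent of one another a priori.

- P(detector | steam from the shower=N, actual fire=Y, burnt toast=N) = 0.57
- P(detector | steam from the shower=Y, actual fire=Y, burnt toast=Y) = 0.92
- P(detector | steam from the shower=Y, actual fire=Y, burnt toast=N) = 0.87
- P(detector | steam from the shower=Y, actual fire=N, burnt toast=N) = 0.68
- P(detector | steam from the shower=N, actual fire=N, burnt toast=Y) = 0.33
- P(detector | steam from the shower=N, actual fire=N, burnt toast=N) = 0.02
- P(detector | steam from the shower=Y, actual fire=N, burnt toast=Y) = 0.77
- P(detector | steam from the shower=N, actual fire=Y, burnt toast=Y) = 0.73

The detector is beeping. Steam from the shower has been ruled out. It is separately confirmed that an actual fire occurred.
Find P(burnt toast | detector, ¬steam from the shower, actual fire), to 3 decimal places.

P(detector | ¬steam from the shower, actual fire) = 0.57*0.88 + 0.73*0.12 = 0.501600 + 0.087600 = 0.589200
Restricting to configurations with burnt toast present: 0.73*0.12 = 0.087600.
Hence the posterior is 0.087600/0.589200 ≈ 0.149.

P(burnt toast | detector, ¬steam from the shower, actual fire) ≈ 0.149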